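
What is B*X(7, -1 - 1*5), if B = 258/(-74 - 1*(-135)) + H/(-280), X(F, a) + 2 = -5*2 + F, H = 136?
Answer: -7993/427 ≈ -18.719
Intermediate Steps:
X(F, a) = -12 + F (X(F, a) = -2 + (-5*2 + F) = -2 + (-10 + F) = -12 + F)
B = 7993/2135 (B = 258/(-74 - 1*(-135)) + 136/(-280) = 258/(-74 + 135) + 136*(-1/280) = 258/61 - 17/35 = 7993/2135 ≈ 3.7438)
B*X(7, -1 - 1*5) = 7993*(-12 + 7)/2135 = (7993/2135)*(-5) = -7993/427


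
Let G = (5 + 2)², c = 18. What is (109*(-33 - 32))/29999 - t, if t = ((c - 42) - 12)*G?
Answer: 52911151/29999 ≈ 1763.8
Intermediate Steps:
G = 49 (G = 7² = 49)
t = -1764 (t = ((18 - 42) - 12)*49 = (-24 - 12)*49 = -36*49 = -1764)
(109*(-33 - 32))/29999 - t = (109*(-33 - 32))/29999 - 1*(-1764) = (109*(-65))*(1/29999) + 1764 = -7085*1/29999 + 1764 = -7085/29999 + 1764 = 52911151/29999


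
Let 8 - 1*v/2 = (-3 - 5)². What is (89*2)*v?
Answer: -19936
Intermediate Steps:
v = -112 (v = 16 - 2*(-3 - 5)² = 16 - 2*(-8)² = 16 - 2*64 = 16 - 128 = -112)
(89*2)*v = (89*2)*(-112) = 178*(-112) = -19936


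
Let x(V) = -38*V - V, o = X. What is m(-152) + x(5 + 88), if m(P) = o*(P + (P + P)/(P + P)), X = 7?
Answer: -4684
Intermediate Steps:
o = 7
x(V) = -39*V
m(P) = 7 + 7*P (m(P) = 7*(P + (P + P)/(P + P)) = 7*(P + (2*P)/((2*P))) = 7*(P + (2*P)*(1/(2*P))) = 7*(P + 1) = 7*(1 + P) = 7 + 7*P)
m(-152) + x(5 + 88) = (7 + 7*(-152)) - 39*(5 + 88) = (7 - 1064) - 39*93 = -1057 - 3627 = -4684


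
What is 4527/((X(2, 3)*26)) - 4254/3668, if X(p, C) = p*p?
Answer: 4040655/95368 ≈ 42.369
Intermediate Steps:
X(p, C) = p²
4527/((X(2, 3)*26)) - 4254/3668 = 4527/((2²*26)) - 4254/3668 = 4527/((4*26)) - 4254*1/3668 = 4527/104 - 2127/1834 = 4040655/95368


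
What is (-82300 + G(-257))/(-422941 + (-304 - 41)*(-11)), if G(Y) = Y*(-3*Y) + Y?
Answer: 140352/209573 ≈ 0.66970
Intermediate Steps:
G(Y) = Y - 3*Y² (G(Y) = -3*Y² + Y = Y - 3*Y²)
(-82300 + G(-257))/(-422941 + (-304 - 41)*(-11)) = (-82300 - 257*(1 - 3*(-257)))/(-422941 + (-304 - 41)*(-11)) = (-82300 - 257*(1 + 771))/(-422941 - 345*(-11)) = (-82300 - 257*772)/(-422941 + 3795) = (-82300 - 198404)/(-419146) = -280704*(-1/419146) = 140352/209573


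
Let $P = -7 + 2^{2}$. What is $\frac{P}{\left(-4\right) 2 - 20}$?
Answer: $\frac{3}{28} \approx 0.10714$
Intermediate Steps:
$P = -3$ ($P = -7 + 4 = -3$)
$\frac{P}{\left(-4\right) 2 - 20} = \frac{1}{\left(-4\right) 2 - 20} \left(-3\right) = \frac{1}{-8 - 20} \left(-3\right) = \frac{1}{-28} \left(-3\right) = \left(- \frac{1}{28}\right) \left(-3\right) = \frac{3}{28}$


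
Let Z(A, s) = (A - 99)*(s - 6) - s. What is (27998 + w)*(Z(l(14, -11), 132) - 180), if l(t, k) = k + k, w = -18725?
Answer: -144269334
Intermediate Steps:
l(t, k) = 2*k
Z(A, s) = -s + (-99 + A)*(-6 + s) (Z(A, s) = (-99 + A)*(-6 + s) - s = -s + (-99 + A)*(-6 + s))
(27998 + w)*(Z(l(14, -11), 132) - 180) = (27998 - 18725)*((594 - 100*132 - 12*(-11) + (2*(-11))*132) - 180) = 9273*((594 - 13200 - 6*(-22) - 22*132) - 180) = 9273*((594 - 13200 + 132 - 2904) - 180) = 9273*(-15378 - 180) = 9273*(-15558) = -144269334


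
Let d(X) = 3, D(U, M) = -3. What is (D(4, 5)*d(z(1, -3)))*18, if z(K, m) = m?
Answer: -162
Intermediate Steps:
(D(4, 5)*d(z(1, -3)))*18 = -3*3*18 = -9*18 = -162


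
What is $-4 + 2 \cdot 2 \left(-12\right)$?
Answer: $-52$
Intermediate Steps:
$-4 + 2 \cdot 2 \left(-12\right) = -4 + 4 \left(-12\right) = -4 - 48 = -52$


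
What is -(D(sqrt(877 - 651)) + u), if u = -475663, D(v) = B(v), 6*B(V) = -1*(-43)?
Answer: 2853935/6 ≈ 4.7566e+5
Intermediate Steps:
B(V) = 43/6 (B(V) = (-1*(-43))/6 = (1/6)*43 = 43/6)
D(v) = 43/6
-(D(sqrt(877 - 651)) + u) = -(43/6 - 475663) = -1*(-2853935/6) = 2853935/6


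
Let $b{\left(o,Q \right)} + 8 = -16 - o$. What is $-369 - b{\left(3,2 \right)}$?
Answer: $-342$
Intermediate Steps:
$b{\left(o,Q \right)} = -24 - o$ ($b{\left(o,Q \right)} = -8 - \left(16 + o\right) = -24 - o$)
$-369 - b{\left(3,2 \right)} = -369 - \left(-24 - 3\right) = -369 - -27 = -369 + 27 = -342$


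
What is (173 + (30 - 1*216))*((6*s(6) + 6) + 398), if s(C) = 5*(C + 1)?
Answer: -7982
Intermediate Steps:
s(C) = 5 + 5*C (s(C) = 5*(1 + C) = 5 + 5*C)
(173 + (30 - 1*216))*((6*s(6) + 6) + 398) = (173 + (30 - 1*216))*((6*(5 + 5*6) + 6) + 398) = (173 + (30 - 216))*((6*(5 + 30) + 6) + 398) = (173 - 186)*((6*35 + 6) + 398) = -13*((210 + 6) + 398) = -13*(216 + 398) = -13*614 = -7982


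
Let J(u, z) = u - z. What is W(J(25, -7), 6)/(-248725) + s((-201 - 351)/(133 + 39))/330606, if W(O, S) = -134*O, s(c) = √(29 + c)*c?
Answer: 4288/248725 - 23*√47687/101881749 ≈ 0.017191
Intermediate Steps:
s(c) = c*√(29 + c)
W(J(25, -7), 6)/(-248725) + s((-201 - 351)/(133 + 39))/330606 = -134*(25 - 1*(-7))/(-248725) + (((-201 - 351)/(133 + 39))*√(29 + (-201 - 351)/(133 + 39)))/330606 = -134*(25 + 7)*(-1/248725) + ((-552/172)*√(29 - 552/172))*(1/330606) = -134*32*(-1/248725) + ((-552*1/172)*√(29 - 552*1/172))*(1/330606) = -4288*(-1/248725) - 138*√(29 - 138/43)/43*(1/330606) = 4288/248725 - 138*√47687/1849*(1/330606) = 4288/248725 - 23*√47687/101881749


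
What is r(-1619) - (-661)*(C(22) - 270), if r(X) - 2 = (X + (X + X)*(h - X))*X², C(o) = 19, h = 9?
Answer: -13821599675272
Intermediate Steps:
r(X) = 2 + X²*(X + 2*X*(9 - X)) (r(X) = 2 + (X + (X + X)*(9 - X))*X² = 2 + (X + (2*X)*(9 - X))*X² = 2 + (X + 2*X*(9 - X))*X² = 2 + X²*(X + 2*X*(9 - X)))
r(-1619) - (-661)*(C(22) - 270) = (2 - 2*(-1619)⁴ + 19*(-1619)³) - (-661)*(19 - 270) = (2 - 2*6870484987921 + 19*(-4243659659)) - (-661)*(-251) = (2 - 13740969975842 - 80629533521) - 1*165911 = -13821599509361 - 165911 = -13821599675272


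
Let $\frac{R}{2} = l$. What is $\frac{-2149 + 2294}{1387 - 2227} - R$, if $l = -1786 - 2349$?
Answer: $\frac{1389331}{168} \approx 8269.8$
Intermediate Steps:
$l = -4135$
$R = -8270$ ($R = 2 \left(-4135\right) = -8270$)
$\frac{-2149 + 2294}{1387 - 2227} - R = \frac{-2149 + 2294}{1387 - 2227} - -8270 = \frac{145}{-840} + 8270 = 145 \left(- \frac{1}{840}\right) + 8270 = - \frac{29}{168} + 8270 = \frac{1389331}{168}$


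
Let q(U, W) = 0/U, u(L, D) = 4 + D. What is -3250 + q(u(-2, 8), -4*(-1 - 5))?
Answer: -3250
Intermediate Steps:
q(U, W) = 0
-3250 + q(u(-2, 8), -4*(-1 - 5)) = -3250 + 0 = -3250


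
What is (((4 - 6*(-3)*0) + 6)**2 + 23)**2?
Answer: 15129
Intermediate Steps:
(((4 - 6*(-3)*0) + 6)**2 + 23)**2 = (((4 - (-18)*0) + 6)**2 + 23)**2 = (((4 - 1*0) + 6)**2 + 23)**2 = (((4 + 0) + 6)**2 + 23)**2 = ((4 + 6)**2 + 23)**2 = (10**2 + 23)**2 = (100 + 23)**2 = 123**2 = 15129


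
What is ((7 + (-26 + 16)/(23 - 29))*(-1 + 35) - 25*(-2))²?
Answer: 1069156/9 ≈ 1.1880e+5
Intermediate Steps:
((7 + (-26 + 16)/(23 - 29))*(-1 + 35) - 25*(-2))² = ((7 - 10/(-6))*34 + 50)² = ((7 - 10*(-⅙))*34 + 50)² = ((7 + 5/3)*34 + 50)² = ((26/3)*34 + 50)² = (884/3 + 50)² = (1034/3)² = 1069156/9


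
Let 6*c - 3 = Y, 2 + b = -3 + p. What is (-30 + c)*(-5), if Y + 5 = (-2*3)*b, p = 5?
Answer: 455/3 ≈ 151.67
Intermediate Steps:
b = 0 (b = -2 + (-3 + 5) = -2 + 2 = 0)
Y = -5 (Y = -5 - 2*3*0 = -5 - 6*0 = -5 + 0 = -5)
c = -⅓ (c = ½ + (⅙)*(-5) = ½ - ⅚ = -⅓ ≈ -0.33333)
(-30 + c)*(-5) = (-30 - ⅓)*(-5) = -91/3*(-5) = 455/3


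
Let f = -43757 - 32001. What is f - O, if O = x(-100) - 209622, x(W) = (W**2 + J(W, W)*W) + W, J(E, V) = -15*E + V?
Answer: 263964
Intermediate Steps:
J(E, V) = V - 15*E
x(W) = W - 13*W**2 (x(W) = (W**2 + (W - 15*W)*W) + W = (W**2 + (-14*W)*W) + W = (W**2 - 14*W**2) + W = -13*W**2 + W = W - 13*W**2)
f = -75758
O = -339722 (O = -100*(1 - 13*(-100)) - 209622 = -100*(1 + 1300) - 209622 = -100*1301 - 209622 = -130100 - 209622 = -339722)
f - O = -75758 - 1*(-339722) = -75758 + 339722 = 263964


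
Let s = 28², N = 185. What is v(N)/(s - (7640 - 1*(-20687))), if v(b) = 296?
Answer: -296/27543 ≈ -0.010747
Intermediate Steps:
s = 784
v(N)/(s - (7640 - 1*(-20687))) = 296/(784 - (7640 - 1*(-20687))) = 296/(784 - (7640 + 20687)) = 296/(784 - 1*28327) = 296/(784 - 28327) = 296/(-27543) = 296*(-1/27543) = -296/27543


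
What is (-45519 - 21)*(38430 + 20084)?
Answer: -2664727560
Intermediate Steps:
(-45519 - 21)*(38430 + 20084) = -45540*58514 = -2664727560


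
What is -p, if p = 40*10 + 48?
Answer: -448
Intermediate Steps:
p = 448 (p = 400 + 48 = 448)
-p = -1*448 = -448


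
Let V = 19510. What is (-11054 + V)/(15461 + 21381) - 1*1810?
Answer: -33337782/18421 ≈ -1809.8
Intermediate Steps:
(-11054 + V)/(15461 + 21381) - 1*1810 = (-11054 + 19510)/(15461 + 21381) - 1*1810 = 8456/36842 - 1810 = 8456*(1/36842) - 1810 = 4228/18421 - 1810 = -33337782/18421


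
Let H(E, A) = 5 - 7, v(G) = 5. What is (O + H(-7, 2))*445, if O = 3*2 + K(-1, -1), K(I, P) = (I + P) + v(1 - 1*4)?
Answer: 3115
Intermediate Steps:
K(I, P) = 5 + I + P (K(I, P) = (I + P) + 5 = 5 + I + P)
H(E, A) = -2
O = 9 (O = 3*2 + (5 - 1 - 1) = 6 + 3 = 9)
(O + H(-7, 2))*445 = (9 - 2)*445 = 7*445 = 3115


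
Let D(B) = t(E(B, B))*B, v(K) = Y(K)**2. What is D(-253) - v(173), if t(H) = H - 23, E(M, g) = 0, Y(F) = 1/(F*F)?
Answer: 5212340393578/895745041 ≈ 5819.0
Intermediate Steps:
Y(F) = F**(-2)
v(K) = K**(-4) (v(K) = (K**(-2))**2 = K**(-4))
t(H) = -23 + H
D(B) = -23*B (D(B) = (-23 + 0)*B = -23*B)
D(-253) - v(173) = -23*(-253) - 1/173**4 = 5819 - 1*1/895745041 = 5819 - 1/895745041 = 5212340393578/895745041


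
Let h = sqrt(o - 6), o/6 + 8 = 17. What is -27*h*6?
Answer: -648*sqrt(3) ≈ -1122.4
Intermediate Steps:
o = 54 (o = -48 + 6*17 = -48 + 102 = 54)
h = 4*sqrt(3) (h = sqrt(54 - 6) = sqrt(48) = 4*sqrt(3) ≈ 6.9282)
-27*h*6 = -108*sqrt(3)*6 = -648*sqrt(3)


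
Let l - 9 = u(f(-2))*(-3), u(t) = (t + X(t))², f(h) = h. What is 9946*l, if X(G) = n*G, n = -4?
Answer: -984654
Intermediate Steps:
X(G) = -4*G
u(t) = 9*t² (u(t) = (t - 4*t)² = (-3*t)² = 9*t²)
l = -99 (l = 9 + (9*(-2)²)*(-3) = 9 + (9*4)*(-3) = 9 + 36*(-3) = 9 - 108 = -99)
9946*l = 9946*(-99) = -984654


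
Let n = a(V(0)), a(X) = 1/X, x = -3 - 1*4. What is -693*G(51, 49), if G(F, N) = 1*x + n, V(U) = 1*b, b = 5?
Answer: 23562/5 ≈ 4712.4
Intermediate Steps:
V(U) = 5 (V(U) = 1*5 = 5)
x = -7 (x = -3 - 4 = -7)
n = ⅕ (n = 1/5 = ⅕ ≈ 0.20000)
G(F, N) = -34/5 (G(F, N) = 1*(-7) + ⅕ = -7 + ⅕ = -34/5)
-693*G(51, 49) = -693*(-34/5) = 23562/5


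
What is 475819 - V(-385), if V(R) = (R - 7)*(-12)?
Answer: 471115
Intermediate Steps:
V(R) = 84 - 12*R (V(R) = (-7 + R)*(-12) = 84 - 12*R)
475819 - V(-385) = 475819 - (84 - 12*(-385)) = 475819 - (84 + 4620) = 475819 - 1*4704 = 475819 - 4704 = 471115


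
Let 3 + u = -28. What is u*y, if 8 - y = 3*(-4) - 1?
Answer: -651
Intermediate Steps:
u = -31 (u = -3 - 28 = -31)
y = 21 (y = 8 - (3*(-4) - 1) = 8 - (-12 - 1) = 8 - 1*(-13) = 8 + 13 = 21)
u*y = -31*21 = -651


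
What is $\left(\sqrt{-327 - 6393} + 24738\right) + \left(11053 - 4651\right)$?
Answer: $31140 + 8 i \sqrt{105} \approx 31140.0 + 81.976 i$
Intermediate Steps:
$\left(\sqrt{-327 - 6393} + 24738\right) + \left(11053 - 4651\right) = \left(\sqrt{-6720} + 24738\right) + \left(11053 - 4651\right) = \left(8 i \sqrt{105} + 24738\right) + 6402 = \left(24738 + 8 i \sqrt{105}\right) + 6402 = 31140 + 8 i \sqrt{105}$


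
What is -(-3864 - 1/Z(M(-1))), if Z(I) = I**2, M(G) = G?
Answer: 3865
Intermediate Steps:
-(-3864 - 1/Z(M(-1))) = -(-3864 - 1/((-1)**2)) = -(-3864 - 1/1) = -(-3864 - 1*1) = -(-3864 - 1) = -1*(-3865) = 3865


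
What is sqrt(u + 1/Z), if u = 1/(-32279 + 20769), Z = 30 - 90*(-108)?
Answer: 2*sqrt(4937790)/1122225 ≈ 0.0039602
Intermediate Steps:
Z = 9750 (Z = 30 + 9720 = 9750)
u = -1/11510 (u = 1/(-11510) = -1/11510 ≈ -8.6881e-5)
sqrt(u + 1/Z) = sqrt(-1/11510 + 1/9750) = sqrt(88/5611125) = 2*sqrt(4937790)/1122225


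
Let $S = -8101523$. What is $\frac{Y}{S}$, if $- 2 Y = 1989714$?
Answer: $\frac{994857}{8101523} \approx 0.1228$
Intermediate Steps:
$Y = -994857$ ($Y = \left(- \frac{1}{2}\right) 1989714 = -994857$)
$\frac{Y}{S} = - \frac{994857}{-8101523} = \left(-994857\right) \left(- \frac{1}{8101523}\right) = \frac{994857}{8101523}$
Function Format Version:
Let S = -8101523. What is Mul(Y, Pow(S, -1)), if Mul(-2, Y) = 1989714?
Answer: Rational(994857, 8101523) ≈ 0.12280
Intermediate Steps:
Y = -994857 (Y = Mul(Rational(-1, 2), 1989714) = -994857)
Mul(Y, Pow(S, -1)) = Mul(-994857, Pow(-8101523, -1)) = Mul(-994857, Rational(-1, 8101523)) = Rational(994857, 8101523)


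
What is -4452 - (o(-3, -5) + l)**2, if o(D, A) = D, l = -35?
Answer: -5896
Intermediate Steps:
-4452 - (o(-3, -5) + l)**2 = -4452 - (-3 - 35)**2 = -4452 - 1*(-38)**2 = -4452 - 1*1444 = -4452 - 1444 = -5896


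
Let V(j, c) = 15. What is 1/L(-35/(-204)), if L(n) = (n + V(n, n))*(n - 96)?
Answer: -41616/60504155 ≈ -0.00068782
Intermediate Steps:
L(n) = (-96 + n)*(15 + n) (L(n) = (n + 15)*(n - 96) = (15 + n)*(-96 + n) = (-96 + n)*(15 + n))
1/L(-35/(-204)) = 1/(-1440 + (-35/(-204))² - (-2835)/(-204)) = 1/(-1440 + (-35*(-1/204))² - (-2835)*(-1)/204) = 1/(-1440 + (35/204)² - 81*35/204) = 1/(-1440 + 1225/41616 - 945/68) = 1/(-60504155/41616) = -41616/60504155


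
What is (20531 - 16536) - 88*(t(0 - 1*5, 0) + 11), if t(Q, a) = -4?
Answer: 3379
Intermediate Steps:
(20531 - 16536) - 88*(t(0 - 1*5, 0) + 11) = (20531 - 16536) - 88*(-4 + 11) = 3995 - 88*7 = 3995 - 616 = 3379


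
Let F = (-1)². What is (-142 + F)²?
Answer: 19881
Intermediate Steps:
F = 1
(-142 + F)² = (-142 + 1)² = (-141)² = 19881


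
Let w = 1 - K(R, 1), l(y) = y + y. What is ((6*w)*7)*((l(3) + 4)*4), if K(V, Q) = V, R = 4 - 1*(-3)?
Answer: -10080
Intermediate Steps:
l(y) = 2*y
R = 7 (R = 4 + 3 = 7)
w = -6 (w = 1 - 1*7 = 1 - 7 = -6)
((6*w)*7)*((l(3) + 4)*4) = ((6*(-6))*7)*((2*3 + 4)*4) = (-36*7)*((6 + 4)*4) = -2520*4 = -252*40 = -10080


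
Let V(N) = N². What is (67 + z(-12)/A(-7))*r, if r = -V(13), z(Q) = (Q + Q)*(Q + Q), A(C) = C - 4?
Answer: -27209/11 ≈ -2473.5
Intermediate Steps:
A(C) = -4 + C
z(Q) = 4*Q² (z(Q) = (2*Q)*(2*Q) = 4*Q²)
r = -169 (r = -1*13² = -1*169 = -169)
(67 + z(-12)/A(-7))*r = (67 + (4*(-12)²)/(-4 - 7))*(-169) = (67 + (4*144)/(-11))*(-169) = (67 + 576*(-1/11))*(-169) = (67 - 576/11)*(-169) = (161/11)*(-169) = -27209/11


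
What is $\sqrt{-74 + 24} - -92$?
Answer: $92 + 5 i \sqrt{2} \approx 92.0 + 7.0711 i$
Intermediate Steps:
$\sqrt{-74 + 24} - -92 = \sqrt{-50} + 92 = 5 i \sqrt{2} + 92 = 92 + 5 i \sqrt{2}$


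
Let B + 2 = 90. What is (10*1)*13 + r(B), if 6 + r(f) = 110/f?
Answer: 501/4 ≈ 125.25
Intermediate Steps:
B = 88 (B = -2 + 90 = 88)
r(f) = -6 + 110/f
(10*1)*13 + r(B) = (10*1)*13 + (-6 + 110/88) = 10*13 + (-6 + 110*(1/88)) = 130 + (-6 + 5/4) = 130 - 19/4 = 501/4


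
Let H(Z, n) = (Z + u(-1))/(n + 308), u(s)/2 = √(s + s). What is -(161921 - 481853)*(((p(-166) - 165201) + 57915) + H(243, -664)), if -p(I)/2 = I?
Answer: -3045422070261/89 - 159966*I*√2/89 ≈ -3.4218e+10 - 2541.9*I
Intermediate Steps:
p(I) = -2*I
u(s) = 2*√2*√s (u(s) = 2*√(s + s) = 2*√(2*s) = 2*(√2*√s) = 2*√2*√s)
H(Z, n) = (Z + 2*I*√2)/(308 + n) (H(Z, n) = (Z + 2*√2*√(-1))/(n + 308) = (Z + 2*√2*I)/(308 + n) = (Z + 2*I*√2)/(308 + n))
-(161921 - 481853)*(((p(-166) - 165201) + 57915) + H(243, -664)) = -(161921 - 481853)*(((-2*(-166) - 165201) + 57915) + (243 + 2*I*√2)/(308 - 664)) = -(-319932)*(((332 - 165201) + 57915) + (243 + 2*I*√2)/(-356)) = -(-319932)*((-164869 + 57915) - (243 + 2*I*√2)/356) = -(-319932)*(-106954 + (-243/356 - I*√2/178)) = -(-319932)*(-38075867/356 - I*√2/178) = -(3045422070261/89 + 159966*I*√2/89) = -3045422070261/89 - 159966*I*√2/89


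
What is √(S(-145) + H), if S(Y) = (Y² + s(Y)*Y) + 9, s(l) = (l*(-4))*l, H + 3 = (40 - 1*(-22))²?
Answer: 175*√399 ≈ 3495.6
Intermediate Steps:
H = 3841 (H = -3 + (40 - 1*(-22))² = -3 + (40 + 22)² = -3 + 62² = -3 + 3844 = 3841)
s(l) = -4*l² (s(l) = (-4*l)*l = -4*l²)
S(Y) = 9 + Y² - 4*Y³ (S(Y) = (Y² + (-4*Y²)*Y) + 9 = (Y² - 4*Y³) + 9 = 9 + Y² - 4*Y³)
√(S(-145) + H) = √((9 + (-145)² - 4*(-145)³) + 3841) = √((9 + 21025 - 4*(-3048625)) + 3841) = √((9 + 21025 + 12194500) + 3841) = √(12215534 + 3841) = √12219375 = 175*√399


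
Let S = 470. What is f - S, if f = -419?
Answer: -889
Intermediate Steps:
f - S = -419 - 1*470 = -419 - 470 = -889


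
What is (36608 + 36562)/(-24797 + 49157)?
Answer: 2439/812 ≈ 3.0037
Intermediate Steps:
(36608 + 36562)/(-24797 + 49157) = 73170/24360 = 73170*(1/24360) = 2439/812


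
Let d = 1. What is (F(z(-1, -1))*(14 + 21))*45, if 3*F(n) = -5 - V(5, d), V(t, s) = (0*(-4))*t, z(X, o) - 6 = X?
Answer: -2625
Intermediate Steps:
z(X, o) = 6 + X
V(t, s) = 0 (V(t, s) = 0*t = 0)
F(n) = -5/3 (F(n) = (-5 - 1*0)/3 = (-5 + 0)/3 = (1/3)*(-5) = -5/3)
(F(z(-1, -1))*(14 + 21))*45 = -5*(14 + 21)/3*45 = -5/3*35*45 = -175/3*45 = -2625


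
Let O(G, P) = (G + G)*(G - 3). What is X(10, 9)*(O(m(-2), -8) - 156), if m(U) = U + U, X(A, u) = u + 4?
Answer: -1300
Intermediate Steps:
X(A, u) = 4 + u
m(U) = 2*U
O(G, P) = 2*G*(-3 + G) (O(G, P) = (2*G)*(-3 + G) = 2*G*(-3 + G))
X(10, 9)*(O(m(-2), -8) - 156) = (4 + 9)*(2*(2*(-2))*(-3 + 2*(-2)) - 156) = 13*(2*(-4)*(-3 - 4) - 156) = 13*(2*(-4)*(-7) - 156) = 13*(56 - 156) = 13*(-100) = -1300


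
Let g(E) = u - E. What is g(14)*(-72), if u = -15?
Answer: 2088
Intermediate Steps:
g(E) = -15 - E
g(14)*(-72) = (-15 - 1*14)*(-72) = (-15 - 14)*(-72) = -29*(-72) = 2088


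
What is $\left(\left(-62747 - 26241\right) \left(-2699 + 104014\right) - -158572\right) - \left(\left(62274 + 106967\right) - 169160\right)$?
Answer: $-9015660729$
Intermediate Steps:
$\left(\left(-62747 - 26241\right) \left(-2699 + 104014\right) - -158572\right) - \left(\left(62274 + 106967\right) - 169160\right) = \left(\left(-88988\right) 101315 + 158572\right) - \left(169241 - 169160\right) = \left(-9015819220 + 158572\right) - 81 = -9015660648 - 81 = -9015660729$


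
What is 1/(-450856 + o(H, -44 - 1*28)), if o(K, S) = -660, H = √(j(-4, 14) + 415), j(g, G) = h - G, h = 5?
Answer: -1/451516 ≈ -2.2148e-6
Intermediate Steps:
j(g, G) = 5 - G
H = √406 (H = √((5 - 1*14) + 415) = √((5 - 14) + 415) = √(-9 + 415) = √406 ≈ 20.149)
1/(-450856 + o(H, -44 - 1*28)) = 1/(-450856 - 660) = 1/(-451516) = -1/451516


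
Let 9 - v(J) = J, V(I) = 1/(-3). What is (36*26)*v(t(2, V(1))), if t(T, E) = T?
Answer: 6552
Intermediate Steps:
V(I) = -1/3 (V(I) = 1*(-1/3) = -1/3)
v(J) = 9 - J
(36*26)*v(t(2, V(1))) = (36*26)*(9 - 1*2) = 936*(9 - 2) = 936*7 = 6552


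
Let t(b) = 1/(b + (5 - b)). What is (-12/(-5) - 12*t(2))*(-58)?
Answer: 0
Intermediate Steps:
t(b) = 1/5
(-12/(-5) - 12*t(2))*(-58) = (-12/(-5) - 12*1/5)*(-58) = (-12*(-1/5) - 12/5)*(-58) = (12/5 - 12/5)*(-58) = 0*(-58) = 0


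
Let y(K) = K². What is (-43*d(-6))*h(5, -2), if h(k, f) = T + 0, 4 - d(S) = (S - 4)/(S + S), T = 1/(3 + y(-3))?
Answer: -817/72 ≈ -11.347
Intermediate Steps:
T = 1/12 (T = 1/(3 + (-3)²) = 1/(3 + 9) = 1/12 ≈ 0.083333)
d(S) = 4 - (-4 + S)/(2*S) (d(S) = 4 - (S - 4)/(S + S) = 4 - (-4 + S)/(2*S))
h(k, f) = 1/12 (h(k, f) = 1/12 + 0 = 1/12)
(-43*d(-6))*h(5, -2) = -43*(7/2 + 2/(-6))*(1/12) = -43*(7/2 + 2*(-⅙))*(1/12) = -43*(7/2 - ⅓)*(1/12) = -43*19/6*(1/12) = -817/6*1/12 = -817/72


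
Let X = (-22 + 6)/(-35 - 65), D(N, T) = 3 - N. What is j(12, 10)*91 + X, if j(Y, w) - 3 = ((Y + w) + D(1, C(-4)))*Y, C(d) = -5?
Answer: 662029/25 ≈ 26481.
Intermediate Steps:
j(Y, w) = 3 + Y*(2 + Y + w) (j(Y, w) = 3 + ((Y + w) + (3 - 1*1))*Y = 3 + ((Y + w) + (3 - 1))*Y = 3 + ((Y + w) + 2)*Y = 3 + (2 + Y + w)*Y = 3 + Y*(2 + Y + w))
X = 4/25 (X = -16/(-100) = -16*(-1/100) = 4/25 ≈ 0.16000)
j(12, 10)*91 + X = (3 + 12**2 + 2*12 + 12*10)*91 + 4/25 = (3 + 144 + 24 + 120)*91 + 4/25 = 291*91 + 4/25 = 26481 + 4/25 = 662029/25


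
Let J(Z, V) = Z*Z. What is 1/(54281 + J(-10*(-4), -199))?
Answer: 1/55881 ≈ 1.7895e-5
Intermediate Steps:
J(Z, V) = Z**2
1/(54281 + J(-10*(-4), -199)) = 1/(54281 + (-10*(-4))**2) = 1/(54281 + 40**2) = 1/(54281 + 1600) = 1/55881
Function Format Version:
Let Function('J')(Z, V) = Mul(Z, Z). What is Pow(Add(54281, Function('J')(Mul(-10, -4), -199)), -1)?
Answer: Rational(1, 55881) ≈ 1.7895e-5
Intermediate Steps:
Function('J')(Z, V) = Pow(Z, 2)
Pow(Add(54281, Function('J')(Mul(-10, -4), -199)), -1) = Pow(Add(54281, Pow(Mul(-10, -4), 2)), -1) = Pow(Add(54281, Pow(40, 2)), -1) = Pow(Add(54281, 1600), -1) = Pow(55881, -1) = Rational(1, 55881)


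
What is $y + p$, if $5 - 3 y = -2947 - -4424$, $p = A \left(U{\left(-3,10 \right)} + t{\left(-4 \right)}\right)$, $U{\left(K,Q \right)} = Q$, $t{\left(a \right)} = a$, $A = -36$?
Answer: $- \frac{2120}{3} \approx -706.67$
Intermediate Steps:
$p = -216$ ($p = - 36 \left(10 - 4\right) = \left(-36\right) 6 = -216$)
$y = - \frac{1472}{3}$ ($y = \frac{5}{3} - \frac{-2947 - -4424}{3} = \frac{5}{3} - \frac{-2947 + 4424}{3} = \frac{5}{3} - \frac{1477}{3} = - \frac{1472}{3} \approx -490.67$)
$y + p = - \frac{1472}{3} - 216 = - \frac{2120}{3}$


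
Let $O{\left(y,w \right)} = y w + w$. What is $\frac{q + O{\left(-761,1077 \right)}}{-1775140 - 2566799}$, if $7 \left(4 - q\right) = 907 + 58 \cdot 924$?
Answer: $\frac{1928037}{10131191} \approx 0.19031$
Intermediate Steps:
$O{\left(y,w \right)} = w + w y$ ($O{\left(y,w \right)} = w y + w = w + w y$)
$q = - \frac{54471}{7}$ ($q = 4 - \frac{907 + 58 \cdot 924}{7} = 4 - \frac{907 + 53592}{7} = 4 - \frac{54499}{7} = - \frac{54471}{7} \approx -7781.6$)
$\frac{q + O{\left(-761,1077 \right)}}{-1775140 - 2566799} = \frac{- \frac{54471}{7} + 1077 \left(1 - 761\right)}{-1775140 - 2566799} = \frac{- \frac{54471}{7} + 1077 \left(-760\right)}{-4341939} = \left(- \frac{54471}{7} - 818520\right) \left(- \frac{1}{4341939}\right) = \left(- \frac{5784111}{7}\right) \left(- \frac{1}{4341939}\right) = \frac{1928037}{10131191}$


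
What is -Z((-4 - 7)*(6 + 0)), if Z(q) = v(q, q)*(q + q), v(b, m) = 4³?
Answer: 8448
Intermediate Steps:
v(b, m) = 64
Z(q) = 128*q (Z(q) = 64*(q + q) = 64*(2*q) = 128*q)
-Z((-4 - 7)*(6 + 0)) = -128*(-4 - 7)*(6 + 0) = -128*(-11*6) = -128*(-66) = -1*(-8448) = 8448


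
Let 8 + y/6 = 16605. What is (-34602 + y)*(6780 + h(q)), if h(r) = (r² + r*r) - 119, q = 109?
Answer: 1976886540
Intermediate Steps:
y = 99582 (y = -48 + 6*16605 = -48 + 99630 = 99582)
h(r) = -119 + 2*r² (h(r) = (r² + r²) - 119 = 2*r² - 119 = -119 + 2*r²)
(-34602 + y)*(6780 + h(q)) = (-34602 + 99582)*(6780 + (-119 + 2*109²)) = 64980*(6780 + (-119 + 2*11881)) = 64980*(6780 + (-119 + 23762)) = 64980*(6780 + 23643) = 64980*30423 = 1976886540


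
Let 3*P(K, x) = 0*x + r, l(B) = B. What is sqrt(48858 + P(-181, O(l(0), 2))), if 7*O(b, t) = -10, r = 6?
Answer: 2*sqrt(12215) ≈ 221.04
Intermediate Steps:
O(b, t) = -10/7 (O(b, t) = (1/7)*(-10) = -10/7)
P(K, x) = 2 (P(K, x) = (0*x + 6)/3 = (0 + 6)/3 = (1/3)*6 = 2)
sqrt(48858 + P(-181, O(l(0), 2))) = sqrt(48858 + 2) = sqrt(48860) = 2*sqrt(12215)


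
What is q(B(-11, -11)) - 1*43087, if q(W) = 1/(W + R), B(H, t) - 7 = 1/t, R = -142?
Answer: -64027293/1486 ≈ -43087.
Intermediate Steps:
B(H, t) = 7 + 1/t
q(W) = 1/(-142 + W) (q(W) = 1/(W - 142) = 1/(-142 + W))
q(B(-11, -11)) - 1*43087 = 1/(-142 + (7 + 1/(-11))) - 1*43087 = 1/(-142 + (7 - 1/11)) - 43087 = 1/(-142 + 76/11) - 43087 = 1/(-1486/11) - 43087 = -11/1486 - 43087 = -64027293/1486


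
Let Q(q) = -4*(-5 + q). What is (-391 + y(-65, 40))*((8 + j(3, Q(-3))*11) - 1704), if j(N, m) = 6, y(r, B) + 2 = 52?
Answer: 555830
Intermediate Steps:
y(r, B) = 50 (y(r, B) = -2 + 52 = 50)
Q(q) = 20 - 4*q
(-391 + y(-65, 40))*((8 + j(3, Q(-3))*11) - 1704) = (-391 + 50)*((8 + 6*11) - 1704) = -341*((8 + 66) - 1704) = -341*(74 - 1704) = -341*(-1630) = 555830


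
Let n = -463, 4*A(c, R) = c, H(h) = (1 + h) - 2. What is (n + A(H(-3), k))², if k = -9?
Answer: 215296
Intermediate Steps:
H(h) = -1 + h
A(c, R) = c/4
(n + A(H(-3), k))² = (-463 + (-1 - 3)/4)² = (-463 + (¼)*(-4))² = (-463 - 1)² = (-464)² = 215296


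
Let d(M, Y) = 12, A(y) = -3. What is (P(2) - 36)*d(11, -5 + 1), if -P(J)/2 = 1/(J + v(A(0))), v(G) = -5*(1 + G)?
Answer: -434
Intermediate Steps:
v(G) = -5 - 5*G
P(J) = -2/(10 + J) (P(J) = -2/(J + (-5 - 5*(-3))) = -2/(J + (-5 + 15)) = -2/(J + 10) = -2/(10 + J))
(P(2) - 36)*d(11, -5 + 1) = (-2/(10 + 2) - 36)*12 = (-2/12 - 36)*12 = (-2*1/12 - 36)*12 = (-⅙ - 36)*12 = -217/6*12 = -434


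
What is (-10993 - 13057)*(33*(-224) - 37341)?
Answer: 1075828650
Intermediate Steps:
(-10993 - 13057)*(33*(-224) - 37341) = -24050*(-7392 - 37341) = -24050*(-44733) = 1075828650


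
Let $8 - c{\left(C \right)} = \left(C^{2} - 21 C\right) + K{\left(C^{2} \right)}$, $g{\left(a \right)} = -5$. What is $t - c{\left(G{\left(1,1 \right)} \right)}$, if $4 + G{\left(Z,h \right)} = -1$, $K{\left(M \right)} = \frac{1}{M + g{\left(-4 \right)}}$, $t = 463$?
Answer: $\frac{11701}{20} \approx 585.05$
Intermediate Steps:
$K{\left(M \right)} = \frac{1}{-5 + M}$ ($K{\left(M \right)} = \frac{1}{M - 5} = \frac{1}{-5 + M}$)
$G{\left(Z,h \right)} = -5$ ($G{\left(Z,h \right)} = -4 - 1 = -5$)
$c{\left(C \right)} = 8 - C^{2} - \frac{1}{-5 + C^{2}} + 21 C$ ($c{\left(C \right)} = 8 - \left(\left(C^{2} - 21 C\right) + \frac{1}{-5 + C^{2}}\right) = 8 - \left(C^{2} + \frac{1}{-5 + C^{2}} - 21 C\right) = 8 - C^{2} - \frac{1}{-5 + C^{2}} + 21 C$)
$t - c{\left(G{\left(1,1 \right)} \right)} = 463 - \frac{-1 + \left(-5 + \left(-5\right)^{2}\right) \left(8 - \left(-5\right)^{2} + 21 \left(-5\right)\right)}{-5 + \left(-5\right)^{2}} = 463 - \frac{-1 + \left(-5 + 25\right) \left(8 - 25 - 105\right)}{-5 + 25} = 463 - \frac{-1 + 20 \left(8 - 25 - 105\right)}{20} = 463 - \frac{-1 + 20 \left(-122\right)}{20} = 463 - \frac{-1 - 2440}{20} = 463 - \frac{1}{20} \left(-2441\right) = 463 - - \frac{2441}{20} = 463 + \frac{2441}{20} = \frac{11701}{20}$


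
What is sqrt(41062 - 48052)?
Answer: I*sqrt(6990) ≈ 83.606*I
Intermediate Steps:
sqrt(41062 - 48052) = sqrt(-6990) = I*sqrt(6990)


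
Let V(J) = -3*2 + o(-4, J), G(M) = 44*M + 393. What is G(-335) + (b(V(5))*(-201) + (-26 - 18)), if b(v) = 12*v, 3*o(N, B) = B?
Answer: -3939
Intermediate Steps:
G(M) = 393 + 44*M
o(N, B) = B/3
V(J) = -6 + J/3 (V(J) = -3*2 + J/3 = -6 + J/3)
G(-335) + (b(V(5))*(-201) + (-26 - 18)) = (393 + 44*(-335)) + ((12*(-6 + (⅓)*5))*(-201) + (-26 - 18)) = (393 - 14740) + ((12*(-6 + 5/3))*(-201) - 44) = -14347 + ((12*(-13/3))*(-201) - 44) = -14347 + (-52*(-201) - 44) = -14347 + (10452 - 44) = -14347 + 10408 = -3939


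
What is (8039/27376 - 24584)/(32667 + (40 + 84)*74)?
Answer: -673003545/1145493968 ≈ -0.58752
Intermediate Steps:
(8039/27376 - 24584)/(32667 + (40 + 84)*74) = (8039*(1/27376) - 24584)/(32667 + 124*74) = (8039/27376 - 24584)/(32667 + 9176) = -673003545/27376/41843 = -673003545/27376*1/41843 = -673003545/1145493968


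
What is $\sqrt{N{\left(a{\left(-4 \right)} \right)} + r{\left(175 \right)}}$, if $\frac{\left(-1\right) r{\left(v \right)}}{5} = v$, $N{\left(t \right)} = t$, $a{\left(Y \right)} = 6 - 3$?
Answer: $2 i \sqrt{218} \approx 29.53 i$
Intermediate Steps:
$a{\left(Y \right)} = 3$ ($a{\left(Y \right)} = 6 - 3 = 3$)
$r{\left(v \right)} = - 5 v$
$\sqrt{N{\left(a{\left(-4 \right)} \right)} + r{\left(175 \right)}} = \sqrt{3 - 875} = \sqrt{-872} = 2 i \sqrt{218}$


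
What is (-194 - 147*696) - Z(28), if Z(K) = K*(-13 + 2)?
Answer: -102198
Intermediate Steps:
Z(K) = -11*K (Z(K) = K*(-11) = -11*K)
(-194 - 147*696) - Z(28) = (-194 - 147*696) - (-11)*28 = (-194 - 102312) - 1*(-308) = -102506 + 308 = -102198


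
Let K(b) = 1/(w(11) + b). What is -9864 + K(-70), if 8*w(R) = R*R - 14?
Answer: -4468400/453 ≈ -9864.0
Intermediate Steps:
w(R) = -7/4 + R²/8 (w(R) = (R*R - 14)/8 = (R² - 14)/8 = (-14 + R²)/8 = -7/4 + R²/8)
K(b) = 1/(107/8 + b) (K(b) = 1/((-7/4 + (⅛)*11²) + b) = 1/((-7/4 + (⅛)*121) + b) = 1/((-7/4 + 121/8) + b) = 1/(107/8 + b))
-9864 + K(-70) = -9864 + 8/(107 + 8*(-70)) = -9864 + 8/(107 - 560) = -9864 + 8/(-453) = -9864 + 8*(-1/453) = -9864 - 8/453 = -4468400/453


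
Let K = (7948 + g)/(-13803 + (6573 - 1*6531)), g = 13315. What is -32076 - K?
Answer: -40125143/1251 ≈ -32074.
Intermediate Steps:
K = -1933/1251 (K = (7948 + 13315)/(-13803 + (6573 - 1*6531)) = 21263/(-13803 + (6573 - 6531)) = 21263/(-13803 + 42) = 21263/(-13761) = 21263*(-1/13761) = -1933/1251 ≈ -1.5452)
-32076 - K = -32076 - 1*(-1933/1251) = -32076 + 1933/1251 = -40125143/1251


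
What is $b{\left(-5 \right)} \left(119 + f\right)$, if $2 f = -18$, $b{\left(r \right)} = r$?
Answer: $-550$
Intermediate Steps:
$f = -9$ ($f = \frac{1}{2} \left(-18\right) = -9$)
$b{\left(-5 \right)} \left(119 + f\right) = - 5 \left(119 - 9\right) = \left(-5\right) 110 = -550$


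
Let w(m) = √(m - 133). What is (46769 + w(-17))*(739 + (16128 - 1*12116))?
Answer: 222199519 + 23755*I*√6 ≈ 2.222e+8 + 58188.0*I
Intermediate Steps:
w(m) = √(-133 + m)
(46769 + w(-17))*(739 + (16128 - 1*12116)) = (46769 + √(-133 - 17))*(739 + (16128 - 1*12116)) = (46769 + √(-150))*(739 + (16128 - 12116)) = (46769 + 5*I*√6)*(739 + 4012) = (46769 + 5*I*√6)*4751 = 222199519 + 23755*I*√6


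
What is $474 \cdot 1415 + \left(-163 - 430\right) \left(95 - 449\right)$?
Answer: $880632$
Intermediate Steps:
$474 \cdot 1415 + \left(-163 - 430\right) \left(95 - 449\right) = 670710 - -209922 = 670710 + 209922 = 880632$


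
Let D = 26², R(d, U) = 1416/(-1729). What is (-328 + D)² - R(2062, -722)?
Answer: 209390232/1729 ≈ 1.2110e+5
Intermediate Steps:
R(d, U) = -1416/1729 (R(d, U) = 1416*(-1/1729) = -1416/1729)
D = 676
(-328 + D)² - R(2062, -722) = (-328 + 676)² - 1*(-1416/1729) = 348² + 1416/1729 = 121104 + 1416/1729 = 209390232/1729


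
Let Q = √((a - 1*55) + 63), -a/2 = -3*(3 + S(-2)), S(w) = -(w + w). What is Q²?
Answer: 50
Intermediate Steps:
S(w) = -2*w
a = 42 (a = -(-6)*(3 - 2*(-2)) = -(-6)*(3 + 4) = -(-6)*7 = -2*(-21) = 42)
Q = 5*√2 (Q = √((42 - 1*55) + 63) = √((42 - 55) + 63) = √(-13 + 63) = √50 = 5*√2 ≈ 7.0711)
Q² = (5*√2)² = 50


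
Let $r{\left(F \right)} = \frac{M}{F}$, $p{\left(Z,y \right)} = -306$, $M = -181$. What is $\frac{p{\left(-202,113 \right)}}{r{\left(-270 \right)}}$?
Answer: $- \frac{82620}{181} \approx -456.46$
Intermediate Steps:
$r{\left(F \right)} = - \frac{181}{F}$
$\frac{p{\left(-202,113 \right)}}{r{\left(-270 \right)}} = - \frac{306}{\left(-181\right) \frac{1}{-270}} = - \frac{306}{\left(-181\right) \left(- \frac{1}{270}\right)} = - \frac{306}{\frac{181}{270}} = \left(-306\right) \frac{270}{181} = - \frac{82620}{181}$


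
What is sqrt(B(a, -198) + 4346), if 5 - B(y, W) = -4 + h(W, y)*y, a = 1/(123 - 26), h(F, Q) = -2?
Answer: sqrt(40976389)/97 ≈ 65.993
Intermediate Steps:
a = 1/97 ≈ 0.010309
B(y, W) = 9 + 2*y (B(y, W) = 5 - (-4 - 2*y) = 5 + (4 + 2*y) = 9 + 2*y)
sqrt(B(a, -198) + 4346) = sqrt((9 + 2*(1/97)) + 4346) = sqrt((9 + 2/97) + 4346) = sqrt(875/97 + 4346) = sqrt(422437/97) = sqrt(40976389)/97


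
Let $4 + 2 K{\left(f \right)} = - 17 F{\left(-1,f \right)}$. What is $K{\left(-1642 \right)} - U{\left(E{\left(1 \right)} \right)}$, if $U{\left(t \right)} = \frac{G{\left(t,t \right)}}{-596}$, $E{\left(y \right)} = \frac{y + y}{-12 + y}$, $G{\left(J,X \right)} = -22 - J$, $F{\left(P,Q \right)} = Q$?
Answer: $\frac{22872185}{1639} \approx 13955.0$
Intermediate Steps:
$E{\left(y \right)} = \frac{2 y}{-12 + y}$
$U{\left(t \right)} = \frac{11}{298} + \frac{t}{596}$ ($U{\left(t \right)} = \frac{-22 - t}{-596} = \left(-22 - t\right) \left(- \frac{1}{596}\right) = \frac{11}{298} + \frac{t}{596}$)
$K{\left(f \right)} = -2 - \frac{17 f}{2}$ ($K{\left(f \right)} = -2 + \frac{\left(-17\right) f}{2} = -2 - \frac{17 f}{2}$)
$K{\left(-1642 \right)} - U{\left(E{\left(1 \right)} \right)} = \left(-2 - -13957\right) - \left(\frac{11}{298} + \frac{2 \cdot 1 \frac{1}{-12 + 1}}{596}\right) = \left(-2 + 13957\right) - \left(\frac{11}{298} + \frac{2 \cdot 1 \frac{1}{-11}}{596}\right) = 13955 - \left(\frac{11}{298} + \frac{2 \cdot 1 \left(- \frac{1}{11}\right)}{596}\right) = 13955 - \left(\frac{11}{298} + \frac{1}{596} \left(- \frac{2}{11}\right)\right) = 13955 - \left(\frac{11}{298} - \frac{1}{3278}\right) = 13955 - \frac{60}{1639} = \frac{22872185}{1639}$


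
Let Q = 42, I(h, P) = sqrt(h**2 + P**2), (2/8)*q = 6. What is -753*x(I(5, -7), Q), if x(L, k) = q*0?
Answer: 0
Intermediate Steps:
q = 24 (q = 4*6 = 24)
I(h, P) = sqrt(P**2 + h**2)
x(L, k) = 0 (x(L, k) = 24*0 = 0)
-753*x(I(5, -7), Q) = -753*0 = 0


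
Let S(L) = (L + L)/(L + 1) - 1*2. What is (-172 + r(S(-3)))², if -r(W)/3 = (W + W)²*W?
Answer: 33856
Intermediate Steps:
S(L) = -2 + 2*L/(1 + L) (S(L) = (2*L)/(1 + L) - 2 = 2*L/(1 + L) - 2 = -2 + 2*L/(1 + L))
r(W) = -12*W³ (r(W) = -3*(W + W)²*W = -3*(2*W)²*W = -3*4*W²*W = -12*W³)
(-172 + r(S(-3)))² = (-172 - 12*(-8/(1 - 3)³))² = (-172 - 12*(-2/(-2))³)² = (-172 - 12*(-2*(-½))³)² = (-172 - 12*1³)² = (-172 - 12*1)² = (-172 - 12)² = (-184)² = 33856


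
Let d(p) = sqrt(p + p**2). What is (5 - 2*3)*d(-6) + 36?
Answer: 36 - sqrt(30) ≈ 30.523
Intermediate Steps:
(5 - 2*3)*d(-6) + 36 = (5 - 2*3)*sqrt(-6*(1 - 6)) + 36 = (5 - 6)*sqrt(-6*(-5)) + 36 = -sqrt(30) + 36 = 36 - sqrt(30)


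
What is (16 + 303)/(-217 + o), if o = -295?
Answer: -319/512 ≈ -0.62305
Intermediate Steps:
(16 + 303)/(-217 + o) = (16 + 303)/(-217 - 295) = 319/(-512) = 319*(-1/512) = -319/512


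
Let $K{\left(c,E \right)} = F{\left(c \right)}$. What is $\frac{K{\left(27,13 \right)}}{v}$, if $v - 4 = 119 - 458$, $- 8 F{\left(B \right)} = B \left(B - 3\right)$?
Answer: $\frac{81}{335} \approx 0.24179$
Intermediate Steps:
$F{\left(B \right)} = - \frac{B \left(-3 + B\right)}{8}$ ($F{\left(B \right)} = - \frac{B \left(B - 3\right)}{8} = - \frac{B \left(-3 + B\right)}{8}$)
$K{\left(c,E \right)} = \frac{c \left(3 - c\right)}{8}$
$v = -335$ ($v = 4 + \left(119 - 458\right) = 4 - 339 = -335$)
$\frac{K{\left(27,13 \right)}}{v} = \frac{\frac{1}{8} \cdot 27 \left(3 - 27\right)}{-335} = \frac{1}{8} \cdot 27 \left(3 - 27\right) \left(- \frac{1}{335}\right) = \frac{1}{8} \cdot 27 \left(-24\right) \left(- \frac{1}{335}\right) = \left(-81\right) \left(- \frac{1}{335}\right) = \frac{81}{335}$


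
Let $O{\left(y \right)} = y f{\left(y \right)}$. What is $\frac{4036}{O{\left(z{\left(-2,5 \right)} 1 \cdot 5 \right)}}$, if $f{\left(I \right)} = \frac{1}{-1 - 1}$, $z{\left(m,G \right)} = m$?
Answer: $\frac{4036}{5} \approx 807.2$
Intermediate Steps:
$f{\left(I \right)} = - \frac{1}{2}$ ($f{\left(I \right)} = \frac{1}{-2} = - \frac{1}{2}$)
$O{\left(y \right)} = - \frac{y}{2}$ ($O{\left(y \right)} = y \left(- \frac{1}{2}\right) = - \frac{y}{2}$)
$\frac{4036}{O{\left(z{\left(-2,5 \right)} 1 \cdot 5 \right)}} = \frac{4036}{\left(- \frac{1}{2}\right) \left(-2\right) 1 \cdot 5} = \frac{4036}{\left(- \frac{1}{2}\right) \left(\left(-2\right) 5\right)} = \frac{4036}{\left(- \frac{1}{2}\right) \left(-10\right)} = \frac{4036}{5}$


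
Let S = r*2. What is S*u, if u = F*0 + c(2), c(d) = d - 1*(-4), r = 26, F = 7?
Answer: 312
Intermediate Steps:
c(d) = 4 + d (c(d) = d + 4 = 4 + d)
u = 6 (u = 7*0 + (4 + 2) = 0 + 6 = 6)
S = 52 (S = 26*2 = 52)
S*u = 52*6 = 312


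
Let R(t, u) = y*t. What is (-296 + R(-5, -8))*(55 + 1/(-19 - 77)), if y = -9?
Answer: -1325029/96 ≈ -13802.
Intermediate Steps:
R(t, u) = -9*t
(-296 + R(-5, -8))*(55 + 1/(-19 - 77)) = (-296 - 9*(-5))*(55 + 1/(-19 - 77)) = (-296 + 45)*(55 + 1/(-96)) = -251*(55 - 1/96) = -251*5279/96 = -1325029/96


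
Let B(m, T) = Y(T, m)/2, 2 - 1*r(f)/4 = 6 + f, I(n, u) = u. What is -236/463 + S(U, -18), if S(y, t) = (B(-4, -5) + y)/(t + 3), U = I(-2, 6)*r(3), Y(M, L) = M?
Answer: 150803/13890 ≈ 10.857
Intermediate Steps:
r(f) = -16 - 4*f (r(f) = 8 - 4*(6 + f) = 8 + (-24 - 4*f) = -16 - 4*f)
U = -168 (U = 6*(-16 - 4*3) = 6*(-16 - 12) = 6*(-28) = -168)
B(m, T) = T/2
S(y, t) = (-5/2 + y)/(3 + t) (S(y, t) = ((½)*(-5) + y)/(t + 3) = (-5/2 + y)/(3 + t))
-236/463 + S(U, -18) = -236/463 + (-5/2 - 168)/(3 - 18) = -236*1/463 - 341/2/(-15) = -236/463 - 1/15*(-341/2) = -236/463 + 341/30 = 150803/13890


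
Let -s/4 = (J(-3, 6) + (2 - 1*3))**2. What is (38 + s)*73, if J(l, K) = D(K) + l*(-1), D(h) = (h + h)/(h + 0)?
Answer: -1898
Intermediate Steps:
D(h) = 2 (D(h) = (2*h)/h = 2)
J(l, K) = 2 - l (J(l, K) = 2 + l*(-1) = 2 - l)
s = -64 (s = -4*((2 - 1*(-3)) + (2 - 1*3))**2 = -4*((2 + 3) + (2 - 3))**2 = -4*(5 - 1)**2 = -4*4**2 = -4*16 = -64)
(38 + s)*73 = (38 - 64)*73 = -26*73 = -1898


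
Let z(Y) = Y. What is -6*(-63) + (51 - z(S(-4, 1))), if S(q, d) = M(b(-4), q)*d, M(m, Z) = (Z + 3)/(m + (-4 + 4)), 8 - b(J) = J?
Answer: 5149/12 ≈ 429.08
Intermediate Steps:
b(J) = 8 - J
M(m, Z) = (3 + Z)/m (M(m, Z) = (3 + Z)/(m + 0) = (3 + Z)/m)
S(q, d) = d*(¼ + q/12) (S(q, d) = ((3 + q)/(8 - 1*(-4)))*d = ((3 + q)/(8 + 4))*d = ((3 + q)/12)*d = (¼ + q/12)*d = d*(¼ + q/12))
-6*(-63) + (51 - z(S(-4, 1))) = -6*(-63) + (51 - (3 - 4)/12) = 378 + (51 - (-1)/12) = 378 + (51 - 1*(-1/12)) = 378 + (51 + 1/12) = 378 + 613/12 = 5149/12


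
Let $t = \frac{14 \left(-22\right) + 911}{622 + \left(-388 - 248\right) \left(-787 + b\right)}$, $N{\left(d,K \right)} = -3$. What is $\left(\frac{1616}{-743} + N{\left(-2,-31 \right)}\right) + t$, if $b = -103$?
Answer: $- \frac{2178367361}{421029866} \approx -5.1739$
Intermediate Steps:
$t = \frac{603}{566662}$ ($t = \frac{14 \left(-22\right) + 911}{622 + \left(-388 - 248\right) \left(-787 - 103\right)} = \frac{-308 + 911}{622 - -566040} = \frac{603}{622 + 566040} = \frac{603}{566662} \approx 0.0010641$)
$\left(\frac{1616}{-743} + N{\left(-2,-31 \right)}\right) + t = \left(\frac{1616}{-743} - 3\right) + \frac{603}{566662} = \left(1616 \left(- \frac{1}{743}\right) - 3\right) + \frac{603}{566662} = \left(- \frac{1616}{743} - 3\right) + \frac{603}{566662} = - \frac{3845}{743} + \frac{603}{566662} = - \frac{2178367361}{421029866}$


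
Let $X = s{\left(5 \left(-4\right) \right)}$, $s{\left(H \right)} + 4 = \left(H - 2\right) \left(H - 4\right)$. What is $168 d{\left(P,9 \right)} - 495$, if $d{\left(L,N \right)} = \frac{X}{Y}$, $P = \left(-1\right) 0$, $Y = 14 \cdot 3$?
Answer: $1601$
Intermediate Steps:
$Y = 42$
$P = 0$
$s{\left(H \right)} = -4 + \left(-4 + H\right) \left(-2 + H\right)$ ($s{\left(H \right)} = -4 + \left(H - 2\right) \left(H - 4\right) = -4 + \left(-2 + H\right) \left(-4 + H\right) = -4 + \left(-4 + H\right) \left(-2 + H\right)$)
$X = 524$ ($X = 4 + \left(5 \left(-4\right)\right)^{2} - 6 \cdot 5 \left(-4\right) = 4 + \left(-20\right)^{2} - -120 = 4 + 400 + 120 = 524$)
$d{\left(L,N \right)} = \frac{262}{21}$ ($d{\left(L,N \right)} = \frac{524}{42} = 524 \cdot \frac{1}{42} = \frac{262}{21}$)
$168 d{\left(P,9 \right)} - 495 = 168 \cdot \frac{262}{21} - 495 = 2096 - 495 = 1601$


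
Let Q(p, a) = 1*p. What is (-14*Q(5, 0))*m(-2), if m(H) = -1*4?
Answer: 280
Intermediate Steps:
m(H) = -4
Q(p, a) = p
(-14*Q(5, 0))*m(-2) = -14*5*(-4) = -70*(-4) = 280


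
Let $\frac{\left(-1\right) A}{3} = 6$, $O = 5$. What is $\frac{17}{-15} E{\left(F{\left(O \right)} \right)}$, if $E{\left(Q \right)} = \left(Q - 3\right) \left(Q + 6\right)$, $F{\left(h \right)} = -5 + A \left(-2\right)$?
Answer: $- \frac{17612}{15} \approx -1174.1$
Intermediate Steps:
$A = -18$ ($A = \left(-3\right) 6 = -18$)
$F{\left(h \right)} = 31$ ($F{\left(h \right)} = -5 - -36 = -5 + 36 = 31$)
$E{\left(Q \right)} = \left(-3 + Q\right) \left(6 + Q\right)$
$\frac{17}{-15} E{\left(F{\left(O \right)} \right)} = \frac{17}{-15} \left(-18 + 31^{2} + 3 \cdot 31\right) = 17 \left(- \frac{1}{15}\right) \left(-18 + 961 + 93\right) = \left(- \frac{17}{15}\right) 1036 = - \frac{17612}{15}$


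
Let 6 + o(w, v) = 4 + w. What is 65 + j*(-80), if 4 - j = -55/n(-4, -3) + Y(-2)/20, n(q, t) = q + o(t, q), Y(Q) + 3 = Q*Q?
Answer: 2141/9 ≈ 237.89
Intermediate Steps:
o(w, v) = -2 + w (o(w, v) = -6 + (4 + w) = -2 + w)
Y(Q) = -3 + Q**2 (Y(Q) = -3 + Q*Q = -3 + Q**2)
n(q, t) = -2 + q + t (n(q, t) = q + (-2 + t) = -2 + q + t)
j = -389/180 (j = 4 - (-55/(-2 - 4 - 3) + (-3 + (-2)**2)/20) = 4 - (-55/(-9) + (-3 + 4)*(1/20)) = 4 - (-55*(-1/9) + 1*(1/20)) = 4 - (55/9 + 1/20) = 4 - 1*1109/180 = 4 - 1109/180 = -389/180 ≈ -2.1611)
65 + j*(-80) = 65 - 389/180*(-80) = 65 + 1556/9 = 2141/9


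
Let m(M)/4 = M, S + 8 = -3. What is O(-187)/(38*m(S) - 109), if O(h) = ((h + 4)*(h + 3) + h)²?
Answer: -1121245225/1781 ≈ -6.2956e+5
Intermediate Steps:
S = -11 (S = -8 - 3 = -11)
m(M) = 4*M
O(h) = (h + (3 + h)*(4 + h))² (O(h) = ((4 + h)*(3 + h) + h)² = ((3 + h)*(4 + h) + h)² = (h + (3 + h)*(4 + h))²)
O(-187)/(38*m(S) - 109) = (12 + (-187)² + 8*(-187))²/(38*(4*(-11)) - 109) = (12 + 34969 - 1496)²/(38*(-44) - 109) = 33485²/(-1672 - 109) = 1121245225/(-1781) = 1121245225*(-1/1781) = -1121245225/1781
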